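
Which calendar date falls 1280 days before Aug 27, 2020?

Counting back 1280 days from August 27, 2020.
Going back 27 days from August 27, 2020 reaches the end of the previous month; 1280 − 27 = 1253 left.
July 2020 has 31 days: 1253 − 31 = 1222 left.
June 2020 has 30 days: 1222 − 30 = 1192 left.
May 2020 has 31 days: 1192 − 31 = 1161 left.
April 2020 has 30 days: 1161 − 30 = 1131 left.
March 2020 has 31 days: 1131 − 31 = 1100 left.
February 2020 has 29 days (2020 is a leap year): 1100 − 29 = 1071 left.
January 2020 has 31 days: 1071 − 31 = 1040 left.
December 2019 has 31 days: 1040 − 31 = 1009 left.
November 2019 has 30 days: 1009 − 30 = 979 left.
October 2019 has 31 days: 979 − 31 = 948 left.
September 2019 has 30 days: 948 − 30 = 918 left.
August 2019 has 31 days: 918 − 31 = 887 left.
July 2019 has 31 days: 887 − 31 = 856 left.
June 2019 has 30 days: 856 − 30 = 826 left.
May 2019 has 31 days: 826 − 31 = 795 left.
April 2019 has 30 days: 795 − 30 = 765 left.
March 2019 has 31 days: 765 − 31 = 734 left.
February 2019 has 28 days (2019 is not a leap year): 734 − 28 = 706 left.
January 2019 has 31 days: 706 − 31 = 675 left.
December 2018 has 31 days: 675 − 31 = 644 left.
November 2018 has 30 days: 644 − 30 = 614 left.
October 2018 has 31 days: 614 − 31 = 583 left.
September 2018 has 30 days: 583 − 30 = 553 left.
August 2018 has 31 days: 553 − 31 = 522 left.
July 2018 has 31 days: 522 − 31 = 491 left.
June 2018 has 30 days: 491 − 30 = 461 left.
May 2018 has 31 days: 461 − 31 = 430 left.
April 2018 has 30 days: 430 − 30 = 400 left.
March 2018 has 31 days: 400 − 31 = 369 left.
February 2018 has 28 days (2018 is not a leap year): 369 − 28 = 341 left.
January 2018 has 31 days: 341 − 31 = 310 left.
December 2017 has 31 days: 310 − 31 = 279 left.
November 2017 has 30 days: 279 − 30 = 249 left.
October 2017 has 31 days: 249 − 31 = 218 left.
September 2017 has 30 days: 218 − 30 = 188 left.
August 2017 has 31 days: 188 − 31 = 157 left.
July 2017 has 31 days: 157 − 31 = 126 left.
June 2017 has 30 days: 126 − 30 = 96 left.
May 2017 has 31 days: 96 − 31 = 65 left.
April 2017 has 30 days: 65 − 30 = 35 left.
March 2017 has 31 days: 35 − 31 = 4 left.
February 2017 has 28 days; 28 − 4 = 24 → February 24, 2017.

February 24, 2017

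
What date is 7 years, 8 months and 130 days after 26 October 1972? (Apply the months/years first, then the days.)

Advancing 7 years, 8 months and 130 days from October 26, 1972: first the month/year part, then the days.
+7 years → 1979; month 10 + 8 = 18, which is month 6 of year 1980 → June 1980.
Day 26 is valid in June, giving June 26, 1980.
Now add 130 days from June 26, 1980.
June has 30 days, so 30 − 26 = 4 days remain after June 26, 1980; 130 − 4 = 126 left.
July 1980 has 31 days: 126 − 31 = 95 left.
August 1980 has 31 days: 95 − 31 = 64 left.
September 1980 has 30 days: 64 − 30 = 34 left.
October 1980 has 31 days: 34 − 31 = 3 left.
3 days into November 1980 → November 3, 1980.

November 3, 1980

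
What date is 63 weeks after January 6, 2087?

March 22, 2088

Adding 63 weeks = 441 days from January 6, 2087.
January has 31 days, so 31 − 6 = 25 days remain after January 6, 2087; 441 − 25 = 416 left.
February 2087 has 28 days (2087 is not a leap year): 416 − 28 = 388 left.
March 2087 has 31 days: 388 − 31 = 357 left.
April 2087 has 30 days: 357 − 30 = 327 left.
May 2087 has 31 days: 327 − 31 = 296 left.
June 2087 has 30 days: 296 − 30 = 266 left.
July 2087 has 31 days: 266 − 31 = 235 left.
August 2087 has 31 days: 235 − 31 = 204 left.
September 2087 has 30 days: 204 − 30 = 174 left.
October 2087 has 31 days: 174 − 31 = 143 left.
November 2087 has 30 days: 143 − 30 = 113 left.
December 2087 has 31 days: 113 − 31 = 82 left.
January 2088 has 31 days: 82 − 31 = 51 left.
February 2088 has 29 days (2088 is a leap year): 51 − 29 = 22 left.
22 days into March 2088 → March 22, 2088.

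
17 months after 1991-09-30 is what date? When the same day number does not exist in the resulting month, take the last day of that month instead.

Adding 17 months from September 30, 1991.
month 9 + 17 = 26, which is month 2 of year 1993 → February 1993.
February 1993 has only 28 days (1993 is not a leap year — relevant if February), and the start was day 30, so the date clamps to February 28, 1993.

February 28, 1993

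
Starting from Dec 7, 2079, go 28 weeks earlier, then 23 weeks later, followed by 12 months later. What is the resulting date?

Subtracting 28 weeks (= 196 days) from December 7, 2079:
Going back 7 days from December 7, 2079 reaches the end of the previous month; 196 − 7 = 189 left.
November 2079 has 30 days: 189 − 30 = 159 left.
October 2079 has 31 days: 159 − 31 = 128 left.
September 2079 has 30 days: 128 − 30 = 98 left.
August 2079 has 31 days: 98 − 31 = 67 left.
July 2079 has 31 days: 67 − 31 = 36 left.
June 2079 has 30 days: 36 − 30 = 6 left.
May 2079 has 31 days; 31 − 6 = 25 → May 25, 2079.
Counting forward 23 weeks (= 161 days) from May 25, 2079:
May has 31 days, so 31 − 25 = 6 days remain after May 25, 2079; 161 − 6 = 155 left.
June 2079 has 30 days: 155 − 30 = 125 left.
July 2079 has 31 days: 125 − 31 = 94 left.
August 2079 has 31 days: 94 − 31 = 63 left.
September 2079 has 30 days: 63 − 30 = 33 left.
October 2079 has 31 days: 33 − 31 = 2 left.
2 days into November 2079 → November 2, 2079.
Advancing 12 months from November 2, 2079:
month 11 + 12 = 23, which is month 11 of year 2080 → November 2080.
Day 2 is valid in November, giving November 2, 2080.

November 2, 2080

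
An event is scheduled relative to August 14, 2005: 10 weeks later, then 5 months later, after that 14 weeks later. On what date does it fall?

June 29, 2006

Advancing 10 weeks (= 70 days) from August 14, 2005:
August has 31 days, so 31 − 14 = 17 days remain after August 14, 2005; 70 − 17 = 53 left.
September 2005 has 30 days: 53 − 30 = 23 left.
23 days into October 2005 → October 23, 2005.
Adding 5 months from October 23, 2005:
month 10 + 5 = 15, which is month 3 of year 2006 → March 2006.
Day 23 is valid in March, giving March 23, 2006.
Counting forward 14 weeks (= 98 days) from March 23, 2006:
March has 31 days, so 31 − 23 = 8 days remain after March 23, 2006; 98 − 8 = 90 left.
April 2006 has 30 days: 90 − 30 = 60 left.
May 2006 has 31 days: 60 − 31 = 29 left.
29 days into June 2006 → June 29, 2006.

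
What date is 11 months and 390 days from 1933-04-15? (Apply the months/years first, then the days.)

Counting forward 11 months and 390 days from April 15, 1933: first the month/year part, then the days.
month 4 + 11 = 15, which is month 3 of year 1934 → March 1934.
Day 15 is valid in March, giving March 15, 1934.
Now add 390 days from March 15, 1934.
March has 31 days, so 31 − 15 = 16 days remain after March 15, 1934; 390 − 16 = 374 left.
April 1934 has 30 days: 374 − 30 = 344 left.
May 1934 has 31 days: 344 − 31 = 313 left.
June 1934 has 30 days: 313 − 30 = 283 left.
July 1934 has 31 days: 283 − 31 = 252 left.
August 1934 has 31 days: 252 − 31 = 221 left.
September 1934 has 30 days: 221 − 30 = 191 left.
October 1934 has 31 days: 191 − 31 = 160 left.
November 1934 has 30 days: 160 − 30 = 130 left.
December 1934 has 31 days: 130 − 31 = 99 left.
January 1935 has 31 days: 99 − 31 = 68 left.
February 1935 has 28 days (1935 is not a leap year): 68 − 28 = 40 left.
March 1935 has 31 days: 40 − 31 = 9 left.
9 days into April 1935 → April 9, 1935.

April 9, 1935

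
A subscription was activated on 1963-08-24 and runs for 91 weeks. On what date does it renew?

May 22, 1965

Advancing 91 weeks = 637 days from August 24, 1963.
August has 31 days, so 31 − 24 = 7 days remain after August 24, 1963; 637 − 7 = 630 left.
September 1963 has 30 days: 630 − 30 = 600 left.
October 1963 has 31 days: 600 − 31 = 569 left.
November 1963 has 30 days: 569 − 30 = 539 left.
December 1963 has 31 days: 539 − 31 = 508 left.
January 1964 has 31 days: 508 − 31 = 477 left.
February 1964 has 29 days (1964 is a leap year): 477 − 29 = 448 left.
March 1964 has 31 days: 448 − 31 = 417 left.
April 1964 has 30 days: 417 − 30 = 387 left.
May 1964 has 31 days: 387 − 31 = 356 left.
June 1964 has 30 days: 356 − 30 = 326 left.
July 1964 has 31 days: 326 − 31 = 295 left.
August 1964 has 31 days: 295 − 31 = 264 left.
September 1964 has 30 days: 264 − 30 = 234 left.
October 1964 has 31 days: 234 − 31 = 203 left.
November 1964 has 30 days: 203 − 30 = 173 left.
December 1964 has 31 days: 173 − 31 = 142 left.
January 1965 has 31 days: 142 − 31 = 111 left.
February 1965 has 28 days (1965 is not a leap year): 111 − 28 = 83 left.
March 1965 has 31 days: 83 − 31 = 52 left.
April 1965 has 30 days: 52 − 30 = 22 left.
22 days into May 1965 → May 22, 1965.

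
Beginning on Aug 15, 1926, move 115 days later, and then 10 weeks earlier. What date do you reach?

September 29, 1926

Adding 115 days from August 15, 1926:
August has 31 days, so 31 − 15 = 16 days remain after August 15, 1926; 115 − 16 = 99 left.
September 1926 has 30 days: 99 − 30 = 69 left.
October 1926 has 31 days: 69 − 31 = 38 left.
November 1926 has 30 days: 38 − 30 = 8 left.
8 days into December 1926 → December 8, 1926.
Counting back 10 weeks (= 70 days) from December 8, 1926:
Going back 8 days from December 8, 1926 reaches the end of the previous month; 70 − 8 = 62 left.
November 1926 has 30 days: 62 − 30 = 32 left.
October 1926 has 31 days: 32 − 31 = 1 left.
September 1926 has 30 days; 30 − 1 = 29 → September 29, 1926.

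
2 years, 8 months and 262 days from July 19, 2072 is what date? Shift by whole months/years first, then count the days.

December 6, 2075

Counting forward 2 years, 8 months and 262 days from July 19, 2072: first the month/year part, then the days.
+2 years → 2074; month 7 + 8 = 15, which is month 3 of year 2075 → March 2075.
Day 19 is valid in March, giving March 19, 2075.
Now add 262 days from March 19, 2075.
March has 31 days, so 31 − 19 = 12 days remain after March 19, 2075; 262 − 12 = 250 left.
April 2075 has 30 days: 250 − 30 = 220 left.
May 2075 has 31 days: 220 − 31 = 189 left.
June 2075 has 30 days: 189 − 30 = 159 left.
July 2075 has 31 days: 159 − 31 = 128 left.
August 2075 has 31 days: 128 − 31 = 97 left.
September 2075 has 30 days: 97 − 30 = 67 left.
October 2075 has 31 days: 67 − 31 = 36 left.
November 2075 has 30 days: 36 − 30 = 6 left.
6 days into December 2075 → December 6, 2075.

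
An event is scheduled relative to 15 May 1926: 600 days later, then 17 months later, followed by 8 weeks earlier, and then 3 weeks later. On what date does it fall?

May 1, 1929

Counting forward 600 days from May 15, 1926:
May has 31 days, so 31 − 15 = 16 days remain after May 15, 1926; 600 − 16 = 584 left.
June 1926 has 30 days: 584 − 30 = 554 left.
July 1926 has 31 days: 554 − 31 = 523 left.
August 1926 has 31 days: 523 − 31 = 492 left.
September 1926 has 30 days: 492 − 30 = 462 left.
October 1926 has 31 days: 462 − 31 = 431 left.
November 1926 has 30 days: 431 − 30 = 401 left.
December 1926 has 31 days: 401 − 31 = 370 left.
January 1927 has 31 days: 370 − 31 = 339 left.
February 1927 has 28 days (1927 is not a leap year): 339 − 28 = 311 left.
March 1927 has 31 days: 311 − 31 = 280 left.
April 1927 has 30 days: 280 − 30 = 250 left.
May 1927 has 31 days: 250 − 31 = 219 left.
June 1927 has 30 days: 219 − 30 = 189 left.
July 1927 has 31 days: 189 − 31 = 158 left.
August 1927 has 31 days: 158 − 31 = 127 left.
September 1927 has 30 days: 127 − 30 = 97 left.
October 1927 has 31 days: 97 − 31 = 66 left.
November 1927 has 30 days: 66 − 30 = 36 left.
December 1927 has 31 days: 36 − 31 = 5 left.
5 days into January 1928 → January 5, 1928.
Advancing 17 months from January 5, 1928:
month 1 + 17 = 18, which is month 6 of year 1929 → June 1929.
Day 5 is valid in June, giving June 5, 1929.
Counting back 8 weeks (= 56 days) from June 5, 1929:
Going back 5 days from June 5, 1929 reaches the end of the previous month; 56 − 5 = 51 left.
May 1929 has 31 days: 51 − 31 = 20 left.
April 1929 has 30 days; 30 − 20 = 10 → April 10, 1929.
Advancing 3 weeks (= 21 days) from April 10, 1929:
April has 30 days, so 30 − 10 = 20 days remain after April 10, 1929; 21 − 20 = 1 left.
1 day into May 1929 → May 1, 1929.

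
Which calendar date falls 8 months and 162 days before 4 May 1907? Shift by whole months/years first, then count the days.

March 26, 1906

Counting back 8 months and 162 days from May 4, 1907: first the month/year part, then the days.
month 5 − 8 = -3, which is month 9 of year 1906 → September 1906.
Day 4 is valid in September, giving September 4, 1906.
Now subtract 162 days from September 4, 1906.
Going back 4 days from September 4, 1906 reaches the end of the previous month; 162 − 4 = 158 left.
August 1906 has 31 days: 158 − 31 = 127 left.
July 1906 has 31 days: 127 − 31 = 96 left.
June 1906 has 30 days: 96 − 30 = 66 left.
May 1906 has 31 days: 66 − 31 = 35 left.
April 1906 has 30 days: 35 − 30 = 5 left.
March 1906 has 31 days; 31 − 5 = 26 → March 26, 1906.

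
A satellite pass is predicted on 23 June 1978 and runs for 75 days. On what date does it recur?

Counting forward 75 days from June 23, 1978.
June has 30 days, so 30 − 23 = 7 days remain after June 23, 1978; 75 − 7 = 68 left.
July 1978 has 31 days: 68 − 31 = 37 left.
August 1978 has 31 days: 37 − 31 = 6 left.
6 days into September 1978 → September 6, 1978.

September 6, 1978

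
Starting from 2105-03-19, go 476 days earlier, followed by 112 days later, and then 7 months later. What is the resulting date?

Subtracting 476 days from March 19, 2105:
Going back 19 days from March 19, 2105 reaches the end of the previous month; 476 − 19 = 457 left.
February 2105 has 28 days (2105 is not a leap year): 457 − 28 = 429 left.
January 2105 has 31 days: 429 − 31 = 398 left.
December 2104 has 31 days: 398 − 31 = 367 left.
November 2104 has 30 days: 367 − 30 = 337 left.
October 2104 has 31 days: 337 − 31 = 306 left.
September 2104 has 30 days: 306 − 30 = 276 left.
August 2104 has 31 days: 276 − 31 = 245 left.
July 2104 has 31 days: 245 − 31 = 214 left.
June 2104 has 30 days: 214 − 30 = 184 left.
May 2104 has 31 days: 184 − 31 = 153 left.
April 2104 has 30 days: 153 − 30 = 123 left.
March 2104 has 31 days: 123 − 31 = 92 left.
February 2104 has 29 days (2104 is a leap year): 92 − 29 = 63 left.
January 2104 has 31 days: 63 − 31 = 32 left.
December 2103 has 31 days: 32 − 31 = 1 left.
November 2103 has 30 days; 30 − 1 = 29 → November 29, 2103.
Adding 112 days from November 29, 2103:
November has 30 days, so 30 − 29 = 1 day remains after November 29, 2103; 112 − 1 = 111 left.
December 2103 has 31 days: 111 − 31 = 80 left.
January 2104 has 31 days: 80 − 31 = 49 left.
February 2104 has 29 days (2104 is a leap year): 49 − 29 = 20 left.
20 days into March 2104 → March 20, 2104.
Adding 7 months from March 20, 2104:
month 3 + 7 = 10 → October 2104.
Day 20 is valid in October, giving October 20, 2104.

October 20, 2104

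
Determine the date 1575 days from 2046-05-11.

September 2, 2050

Counting forward 1575 days from May 11, 2046.
May has 31 days, so 31 − 11 = 20 days remain after May 11, 2046; 1575 − 20 = 1555 left.
June 2046 has 30 days: 1555 − 30 = 1525 left.
July 2046 has 31 days: 1525 − 31 = 1494 left.
August 2046 has 31 days: 1494 − 31 = 1463 left.
September 2046 has 30 days: 1463 − 30 = 1433 left.
October 2046 has 31 days: 1433 − 31 = 1402 left.
November 2046 has 30 days: 1402 − 30 = 1372 left.
December 2046 has 31 days: 1372 − 31 = 1341 left.
January 2047 has 31 days: 1341 − 31 = 1310 left.
February 2047 has 28 days (2047 is not a leap year): 1310 − 28 = 1282 left.
March 2047 has 31 days: 1282 − 31 = 1251 left.
April 2047 has 30 days: 1251 − 30 = 1221 left.
May 2047 has 31 days: 1221 − 31 = 1190 left.
June 2047 has 30 days: 1190 − 30 = 1160 left.
July 2047 has 31 days: 1160 − 31 = 1129 left.
August 2047 has 31 days: 1129 − 31 = 1098 left.
September 2047 has 30 days: 1098 − 30 = 1068 left.
October 2047 has 31 days: 1068 − 31 = 1037 left.
November 2047 has 30 days: 1037 − 30 = 1007 left.
December 2047 has 31 days: 1007 − 31 = 976 left.
January 2048 has 31 days: 976 − 31 = 945 left.
February 2048 has 29 days (2048 is a leap year): 945 − 29 = 916 left.
March 2048 has 31 days: 916 − 31 = 885 left.
April 2048 has 30 days: 885 − 30 = 855 left.
May 2048 has 31 days: 855 − 31 = 824 left.
June 2048 has 30 days: 824 − 30 = 794 left.
July 2048 has 31 days: 794 − 31 = 763 left.
August 2048 has 31 days: 763 − 31 = 732 left.
September 2048 has 30 days: 732 − 30 = 702 left.
October 2048 has 31 days: 702 − 31 = 671 left.
November 2048 has 30 days: 671 − 30 = 641 left.
December 2048 has 31 days: 641 − 31 = 610 left.
January 2049 has 31 days: 610 − 31 = 579 left.
February 2049 has 28 days (2049 is not a leap year): 579 − 28 = 551 left.
March 2049 has 31 days: 551 − 31 = 520 left.
April 2049 has 30 days: 520 − 30 = 490 left.
May 2049 has 31 days: 490 − 31 = 459 left.
June 2049 has 30 days: 459 − 30 = 429 left.
July 2049 has 31 days: 429 − 31 = 398 left.
August 2049 has 31 days: 398 − 31 = 367 left.
September 2049 has 30 days: 367 − 30 = 337 left.
October 2049 has 31 days: 337 − 31 = 306 left.
November 2049 has 30 days: 306 − 30 = 276 left.
December 2049 has 31 days: 276 − 31 = 245 left.
January 2050 has 31 days: 245 − 31 = 214 left.
February 2050 has 28 days (2050 is not a leap year): 214 − 28 = 186 left.
March 2050 has 31 days: 186 − 31 = 155 left.
April 2050 has 30 days: 155 − 30 = 125 left.
May 2050 has 31 days: 125 − 31 = 94 left.
June 2050 has 30 days: 94 − 30 = 64 left.
July 2050 has 31 days: 64 − 31 = 33 left.
August 2050 has 31 days: 33 − 31 = 2 left.
2 days into September 2050 → September 2, 2050.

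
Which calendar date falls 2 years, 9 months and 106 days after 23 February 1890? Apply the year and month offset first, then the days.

Advancing 2 years, 9 months and 106 days from February 23, 1890: first the month/year part, then the days.
+2 years → 1892; month 2 + 9 = 11 → November 1892.
Day 23 is valid in November, giving November 23, 1892.
Now add 106 days from November 23, 1892.
November has 30 days, so 30 − 23 = 7 days remain after November 23, 1892; 106 − 7 = 99 left.
December 1892 has 31 days: 99 − 31 = 68 left.
January 1893 has 31 days: 68 − 31 = 37 left.
February 1893 has 28 days (1893 is not a leap year): 37 − 28 = 9 left.
9 days into March 1893 → March 9, 1893.

March 9, 1893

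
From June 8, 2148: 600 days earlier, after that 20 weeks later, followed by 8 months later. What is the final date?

November 6, 2147

Subtracting 600 days from June 8, 2148:
Going back 8 days from June 8, 2148 reaches the end of the previous month; 600 − 8 = 592 left.
May 2148 has 31 days: 592 − 31 = 561 left.
April 2148 has 30 days: 561 − 30 = 531 left.
March 2148 has 31 days: 531 − 31 = 500 left.
February 2148 has 29 days (2148 is a leap year): 500 − 29 = 471 left.
January 2148 has 31 days: 471 − 31 = 440 left.
December 2147 has 31 days: 440 − 31 = 409 left.
November 2147 has 30 days: 409 − 30 = 379 left.
October 2147 has 31 days: 379 − 31 = 348 left.
September 2147 has 30 days: 348 − 30 = 318 left.
August 2147 has 31 days: 318 − 31 = 287 left.
July 2147 has 31 days: 287 − 31 = 256 left.
June 2147 has 30 days: 256 − 30 = 226 left.
May 2147 has 31 days: 226 − 31 = 195 left.
April 2147 has 30 days: 195 − 30 = 165 left.
March 2147 has 31 days: 165 − 31 = 134 left.
February 2147 has 28 days (2147 is not a leap year): 134 − 28 = 106 left.
January 2147 has 31 days: 106 − 31 = 75 left.
December 2146 has 31 days: 75 − 31 = 44 left.
November 2146 has 30 days: 44 − 30 = 14 left.
October 2146 has 31 days; 31 − 14 = 17 → October 17, 2146.
Adding 20 weeks (= 140 days) from October 17, 2146:
October has 31 days, so 31 − 17 = 14 days remain after October 17, 2146; 140 − 14 = 126 left.
November 2146 has 30 days: 126 − 30 = 96 left.
December 2146 has 31 days: 96 − 31 = 65 left.
January 2147 has 31 days: 65 − 31 = 34 left.
February 2147 has 28 days (2147 is not a leap year): 34 − 28 = 6 left.
6 days into March 2147 → March 6, 2147.
Counting forward 8 months from March 6, 2147:
month 3 + 8 = 11 → November 2147.
Day 6 is valid in November, giving November 6, 2147.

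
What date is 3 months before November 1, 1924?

August 1, 1924

Counting back 3 months from November 1, 1924.
month 11 − 3 = 8 → August 1924.
Day 1 is valid in August, giving August 1, 1924.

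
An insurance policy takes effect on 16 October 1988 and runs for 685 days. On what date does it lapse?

Counting forward 685 days from October 16, 1988.
October has 31 days, so 31 − 16 = 15 days remain after October 16, 1988; 685 − 15 = 670 left.
November 1988 has 30 days: 670 − 30 = 640 left.
December 1988 has 31 days: 640 − 31 = 609 left.
January 1989 has 31 days: 609 − 31 = 578 left.
February 1989 has 28 days (1989 is not a leap year): 578 − 28 = 550 left.
March 1989 has 31 days: 550 − 31 = 519 left.
April 1989 has 30 days: 519 − 30 = 489 left.
May 1989 has 31 days: 489 − 31 = 458 left.
June 1989 has 30 days: 458 − 30 = 428 left.
July 1989 has 31 days: 428 − 31 = 397 left.
August 1989 has 31 days: 397 − 31 = 366 left.
September 1989 has 30 days: 366 − 30 = 336 left.
October 1989 has 31 days: 336 − 31 = 305 left.
November 1989 has 30 days: 305 − 30 = 275 left.
December 1989 has 31 days: 275 − 31 = 244 left.
January 1990 has 31 days: 244 − 31 = 213 left.
February 1990 has 28 days (1990 is not a leap year): 213 − 28 = 185 left.
March 1990 has 31 days: 185 − 31 = 154 left.
April 1990 has 30 days: 154 − 30 = 124 left.
May 1990 has 31 days: 124 − 31 = 93 left.
June 1990 has 30 days: 93 − 30 = 63 left.
July 1990 has 31 days: 63 − 31 = 32 left.
August 1990 has 31 days: 32 − 31 = 1 left.
1 day into September 1990 → September 1, 1990.

September 1, 1990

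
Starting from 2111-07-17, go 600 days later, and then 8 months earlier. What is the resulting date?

Adding 600 days from July 17, 2111:
July has 31 days, so 31 − 17 = 14 days remain after July 17, 2111; 600 − 14 = 586 left.
August 2111 has 31 days: 586 − 31 = 555 left.
September 2111 has 30 days: 555 − 30 = 525 left.
October 2111 has 31 days: 525 − 31 = 494 left.
November 2111 has 30 days: 494 − 30 = 464 left.
December 2111 has 31 days: 464 − 31 = 433 left.
January 2112 has 31 days: 433 − 31 = 402 left.
February 2112 has 29 days (2112 is a leap year): 402 − 29 = 373 left.
March 2112 has 31 days: 373 − 31 = 342 left.
April 2112 has 30 days: 342 − 30 = 312 left.
May 2112 has 31 days: 312 − 31 = 281 left.
June 2112 has 30 days: 281 − 30 = 251 left.
July 2112 has 31 days: 251 − 31 = 220 left.
August 2112 has 31 days: 220 − 31 = 189 left.
September 2112 has 30 days: 189 − 30 = 159 left.
October 2112 has 31 days: 159 − 31 = 128 left.
November 2112 has 30 days: 128 − 30 = 98 left.
December 2112 has 31 days: 98 − 31 = 67 left.
January 2113 has 31 days: 67 − 31 = 36 left.
February 2113 has 28 days (2113 is not a leap year): 36 − 28 = 8 left.
8 days into March 2113 → March 8, 2113.
Going back 8 months from March 8, 2113:
month 3 − 8 = -5, which is month 7 of year 2112 → July 2112.
Day 8 is valid in July, giving July 8, 2112.

July 8, 2112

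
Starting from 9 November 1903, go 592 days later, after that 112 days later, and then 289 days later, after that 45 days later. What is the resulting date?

September 12, 1906

Adding 592 days from November 9, 1903:
November has 30 days, so 30 − 9 = 21 days remain after November 9, 1903; 592 − 21 = 571 left.
December 1903 has 31 days: 571 − 31 = 540 left.
January 1904 has 31 days: 540 − 31 = 509 left.
February 1904 has 29 days (1904 is a leap year): 509 − 29 = 480 left.
March 1904 has 31 days: 480 − 31 = 449 left.
April 1904 has 30 days: 449 − 30 = 419 left.
May 1904 has 31 days: 419 − 31 = 388 left.
June 1904 has 30 days: 388 − 30 = 358 left.
July 1904 has 31 days: 358 − 31 = 327 left.
August 1904 has 31 days: 327 − 31 = 296 left.
September 1904 has 30 days: 296 − 30 = 266 left.
October 1904 has 31 days: 266 − 31 = 235 left.
November 1904 has 30 days: 235 − 30 = 205 left.
December 1904 has 31 days: 205 − 31 = 174 left.
January 1905 has 31 days: 174 − 31 = 143 left.
February 1905 has 28 days (1905 is not a leap year): 143 − 28 = 115 left.
March 1905 has 31 days: 115 − 31 = 84 left.
April 1905 has 30 days: 84 − 30 = 54 left.
May 1905 has 31 days: 54 − 31 = 23 left.
23 days into June 1905 → June 23, 1905.
Counting forward 112 days from June 23, 1905:
June has 30 days, so 30 − 23 = 7 days remain after June 23, 1905; 112 − 7 = 105 left.
July 1905 has 31 days: 105 − 31 = 74 left.
August 1905 has 31 days: 74 − 31 = 43 left.
September 1905 has 30 days: 43 − 30 = 13 left.
13 days into October 1905 → October 13, 1905.
Advancing 289 days from October 13, 1905:
October has 31 days, so 31 − 13 = 18 days remain after October 13, 1905; 289 − 18 = 271 left.
November 1905 has 30 days: 271 − 30 = 241 left.
December 1905 has 31 days: 241 − 31 = 210 left.
January 1906 has 31 days: 210 − 31 = 179 left.
February 1906 has 28 days (1906 is not a leap year): 179 − 28 = 151 left.
March 1906 has 31 days: 151 − 31 = 120 left.
April 1906 has 30 days: 120 − 30 = 90 left.
May 1906 has 31 days: 90 − 31 = 59 left.
June 1906 has 30 days: 59 − 30 = 29 left.
29 days into July 1906 → July 29, 1906.
Adding 45 days from July 29, 1906:
July has 31 days, so 31 − 29 = 2 days remain after July 29, 1906; 45 − 2 = 43 left.
August 1906 has 31 days: 43 − 31 = 12 left.
12 days into September 1906 → September 12, 1906.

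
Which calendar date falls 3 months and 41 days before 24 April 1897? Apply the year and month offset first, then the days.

Subtracting 3 months and 41 days from April 24, 1897: first the month/year part, then the days.
month 4 − 3 = 1 → January 1897.
Day 24 is valid in January, giving January 24, 1897.
Now subtract 41 days from January 24, 1897.
Going back 24 days from January 24, 1897 reaches the end of the previous month; 41 − 24 = 17 left.
December 1896 has 31 days; 31 − 17 = 14 → December 14, 1896.

December 14, 1896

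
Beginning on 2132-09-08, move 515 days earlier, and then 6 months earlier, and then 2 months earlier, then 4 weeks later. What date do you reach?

Subtracting 515 days from September 8, 2132:
Going back 8 days from September 8, 2132 reaches the end of the previous month; 515 − 8 = 507 left.
August 2132 has 31 days: 507 − 31 = 476 left.
July 2132 has 31 days: 476 − 31 = 445 left.
June 2132 has 30 days: 445 − 30 = 415 left.
May 2132 has 31 days: 415 − 31 = 384 left.
April 2132 has 30 days: 384 − 30 = 354 left.
March 2132 has 31 days: 354 − 31 = 323 left.
February 2132 has 29 days (2132 is a leap year): 323 − 29 = 294 left.
January 2132 has 31 days: 294 − 31 = 263 left.
December 2131 has 31 days: 263 − 31 = 232 left.
November 2131 has 30 days: 232 − 30 = 202 left.
October 2131 has 31 days: 202 − 31 = 171 left.
September 2131 has 30 days: 171 − 30 = 141 left.
August 2131 has 31 days: 141 − 31 = 110 left.
July 2131 has 31 days: 110 − 31 = 79 left.
June 2131 has 30 days: 79 − 30 = 49 left.
May 2131 has 31 days: 49 − 31 = 18 left.
April 2131 has 30 days; 30 − 18 = 12 → April 12, 2131.
Counting back 6 months from April 12, 2131:
month 4 − 6 = -2, which is month 10 of year 2130 → October 2130.
Day 12 is valid in October, giving October 12, 2130.
Counting back 2 months from October 12, 2130:
month 10 − 2 = 8 → August 2130.
Day 12 is valid in August, giving August 12, 2130.
Advancing 4 weeks (= 28 days) from August 12, 2130:
August has 31 days, so 31 − 12 = 19 days remain after August 12, 2130; 28 − 19 = 9 left.
9 days into September 2130 → September 9, 2130.

September 9, 2130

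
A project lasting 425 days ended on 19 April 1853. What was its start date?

Going back 425 days from April 19, 1853.
Going back 19 days from April 19, 1853 reaches the end of the previous month; 425 − 19 = 406 left.
March 1853 has 31 days: 406 − 31 = 375 left.
February 1853 has 28 days (1853 is not a leap year): 375 − 28 = 347 left.
January 1853 has 31 days: 347 − 31 = 316 left.
December 1852 has 31 days: 316 − 31 = 285 left.
November 1852 has 30 days: 285 − 30 = 255 left.
October 1852 has 31 days: 255 − 31 = 224 left.
September 1852 has 30 days: 224 − 30 = 194 left.
August 1852 has 31 days: 194 − 31 = 163 left.
July 1852 has 31 days: 163 − 31 = 132 left.
June 1852 has 30 days: 132 − 30 = 102 left.
May 1852 has 31 days: 102 − 31 = 71 left.
April 1852 has 30 days: 71 − 30 = 41 left.
March 1852 has 31 days: 41 − 31 = 10 left.
February 1852 has 29 days; 29 − 10 = 19 → February 19, 1852.

February 19, 1852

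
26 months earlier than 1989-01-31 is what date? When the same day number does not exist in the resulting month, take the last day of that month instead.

November 30, 1986

Going back 26 months from January 31, 1989.
month 1 − 26 = -25, which is month 11 of year 1986 → November 1986.
November 1986 has only 30 days and the start was day 31, so the date clamps to November 30, 1986.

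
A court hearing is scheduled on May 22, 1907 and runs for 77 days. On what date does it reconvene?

August 7, 1907

Advancing 77 days from May 22, 1907.
May has 31 days, so 31 − 22 = 9 days remain after May 22, 1907; 77 − 9 = 68 left.
June 1907 has 30 days: 68 − 30 = 38 left.
July 1907 has 31 days: 38 − 31 = 7 left.
7 days into August 1907 → August 7, 1907.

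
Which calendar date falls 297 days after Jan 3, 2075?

October 27, 2075

Adding 297 days from January 3, 2075.
January has 31 days, so 31 − 3 = 28 days remain after January 3, 2075; 297 − 28 = 269 left.
February 2075 has 28 days (2075 is not a leap year): 269 − 28 = 241 left.
March 2075 has 31 days: 241 − 31 = 210 left.
April 2075 has 30 days: 210 − 30 = 180 left.
May 2075 has 31 days: 180 − 31 = 149 left.
June 2075 has 30 days: 149 − 30 = 119 left.
July 2075 has 31 days: 119 − 31 = 88 left.
August 2075 has 31 days: 88 − 31 = 57 left.
September 2075 has 30 days: 57 − 30 = 27 left.
27 days into October 2075 → October 27, 2075.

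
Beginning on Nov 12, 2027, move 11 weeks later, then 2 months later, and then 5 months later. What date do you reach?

August 28, 2028

Counting forward 11 weeks (= 77 days) from November 12, 2027:
November has 30 days, so 30 − 12 = 18 days remain after November 12, 2027; 77 − 18 = 59 left.
December 2027 has 31 days: 59 − 31 = 28 left.
28 days into January 2028 → January 28, 2028.
Adding 2 months from January 28, 2028:
month 1 + 2 = 3 → March 2028.
Day 28 is valid in March, giving March 28, 2028.
Counting forward 5 months from March 28, 2028:
month 3 + 5 = 8 → August 2028.
Day 28 is valid in August, giving August 28, 2028.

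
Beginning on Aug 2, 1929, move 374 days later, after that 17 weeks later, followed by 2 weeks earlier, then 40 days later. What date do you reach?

January 3, 1931

Advancing 374 days from August 2, 1929:
August has 31 days, so 31 − 2 = 29 days remain after August 2, 1929; 374 − 29 = 345 left.
September 1929 has 30 days: 345 − 30 = 315 left.
October 1929 has 31 days: 315 − 31 = 284 left.
November 1929 has 30 days: 284 − 30 = 254 left.
December 1929 has 31 days: 254 − 31 = 223 left.
January 1930 has 31 days: 223 − 31 = 192 left.
February 1930 has 28 days (1930 is not a leap year): 192 − 28 = 164 left.
March 1930 has 31 days: 164 − 31 = 133 left.
April 1930 has 30 days: 133 − 30 = 103 left.
May 1930 has 31 days: 103 − 31 = 72 left.
June 1930 has 30 days: 72 − 30 = 42 left.
July 1930 has 31 days: 42 − 31 = 11 left.
11 days into August 1930 → August 11, 1930.
Adding 17 weeks (= 119 days) from August 11, 1930:
August has 31 days, so 31 − 11 = 20 days remain after August 11, 1930; 119 − 20 = 99 left.
September 1930 has 30 days: 99 − 30 = 69 left.
October 1930 has 31 days: 69 − 31 = 38 left.
November 1930 has 30 days: 38 − 30 = 8 left.
8 days into December 1930 → December 8, 1930.
Counting back 2 weeks (= 14 days) from December 8, 1930:
Going back 8 days from December 8, 1930 reaches the end of the previous month; 14 − 8 = 6 left.
November 1930 has 30 days; 30 − 6 = 24 → November 24, 1930.
Adding 40 days from November 24, 1930:
November has 30 days, so 30 − 24 = 6 days remain after November 24, 1930; 40 − 6 = 34 left.
December 1930 has 31 days: 34 − 31 = 3 left.
3 days into January 1931 → January 3, 1931.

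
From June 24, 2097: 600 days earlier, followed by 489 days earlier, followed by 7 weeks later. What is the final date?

Going back 600 days from June 24, 2097:
Going back 24 days from June 24, 2097 reaches the end of the previous month; 600 − 24 = 576 left.
May 2097 has 31 days: 576 − 31 = 545 left.
April 2097 has 30 days: 545 − 30 = 515 left.
March 2097 has 31 days: 515 − 31 = 484 left.
February 2097 has 28 days (2097 is not a leap year): 484 − 28 = 456 left.
January 2097 has 31 days: 456 − 31 = 425 left.
December 2096 has 31 days: 425 − 31 = 394 left.
November 2096 has 30 days: 394 − 30 = 364 left.
October 2096 has 31 days: 364 − 31 = 333 left.
September 2096 has 30 days: 333 − 30 = 303 left.
August 2096 has 31 days: 303 − 31 = 272 left.
July 2096 has 31 days: 272 − 31 = 241 left.
June 2096 has 30 days: 241 − 30 = 211 left.
May 2096 has 31 days: 211 − 31 = 180 left.
April 2096 has 30 days: 180 − 30 = 150 left.
March 2096 has 31 days: 150 − 31 = 119 left.
February 2096 has 29 days (2096 is a leap year): 119 − 29 = 90 left.
January 2096 has 31 days: 90 − 31 = 59 left.
December 2095 has 31 days: 59 − 31 = 28 left.
November 2095 has 30 days; 30 − 28 = 2 → November 2, 2095.
Going back 489 days from November 2, 2095:
Going back 2 days from November 2, 2095 reaches the end of the previous month; 489 − 2 = 487 left.
October 2095 has 31 days: 487 − 31 = 456 left.
September 2095 has 30 days: 456 − 30 = 426 left.
August 2095 has 31 days: 426 − 31 = 395 left.
July 2095 has 31 days: 395 − 31 = 364 left.
June 2095 has 30 days: 364 − 30 = 334 left.
May 2095 has 31 days: 334 − 31 = 303 left.
April 2095 has 30 days: 303 − 30 = 273 left.
March 2095 has 31 days: 273 − 31 = 242 left.
February 2095 has 28 days (2095 is not a leap year): 242 − 28 = 214 left.
January 2095 has 31 days: 214 − 31 = 183 left.
December 2094 has 31 days: 183 − 31 = 152 left.
November 2094 has 30 days: 152 − 30 = 122 left.
October 2094 has 31 days: 122 − 31 = 91 left.
September 2094 has 30 days: 91 − 30 = 61 left.
August 2094 has 31 days: 61 − 31 = 30 left.
July 2094 has 31 days; 31 − 30 = 1 → July 1, 2094.
Advancing 7 weeks (= 49 days) from July 1, 2094:
July has 31 days, so 31 − 1 = 30 days remain after July 1, 2094; 49 − 30 = 19 left.
19 days into August 2094 → August 19, 2094.

August 19, 2094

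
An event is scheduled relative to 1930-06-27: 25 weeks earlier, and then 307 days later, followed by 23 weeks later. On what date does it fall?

April 16, 1931

Counting back 25 weeks (= 175 days) from June 27, 1930:
Going back 27 days from June 27, 1930 reaches the end of the previous month; 175 − 27 = 148 left.
May 1930 has 31 days: 148 − 31 = 117 left.
April 1930 has 30 days: 117 − 30 = 87 left.
March 1930 has 31 days: 87 − 31 = 56 left.
February 1930 has 28 days (1930 is not a leap year): 56 − 28 = 28 left.
January 1930 has 31 days; 31 − 28 = 3 → January 3, 1930.
Counting forward 307 days from January 3, 1930:
January has 31 days, so 31 − 3 = 28 days remain after January 3, 1930; 307 − 28 = 279 left.
February 1930 has 28 days (1930 is not a leap year): 279 − 28 = 251 left.
March 1930 has 31 days: 251 − 31 = 220 left.
April 1930 has 30 days: 220 − 30 = 190 left.
May 1930 has 31 days: 190 − 31 = 159 left.
June 1930 has 30 days: 159 − 30 = 129 left.
July 1930 has 31 days: 129 − 31 = 98 left.
August 1930 has 31 days: 98 − 31 = 67 left.
September 1930 has 30 days: 67 − 30 = 37 left.
October 1930 has 31 days: 37 − 31 = 6 left.
6 days into November 1930 → November 6, 1930.
Adding 23 weeks (= 161 days) from November 6, 1930:
November has 30 days, so 30 − 6 = 24 days remain after November 6, 1930; 161 − 24 = 137 left.
December 1930 has 31 days: 137 − 31 = 106 left.
January 1931 has 31 days: 106 − 31 = 75 left.
February 1931 has 28 days (1931 is not a leap year): 75 − 28 = 47 left.
March 1931 has 31 days: 47 − 31 = 16 left.
16 days into April 1931 → April 16, 1931.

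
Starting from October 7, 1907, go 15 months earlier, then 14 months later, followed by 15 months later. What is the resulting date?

Subtracting 15 months from October 7, 1907:
month 10 − 15 = -5, which is month 7 of year 1906 → July 1906.
Day 7 is valid in July, giving July 7, 1906.
Adding 14 months from July 7, 1906:
month 7 + 14 = 21, which is month 9 of year 1907 → September 1907.
Day 7 is valid in September, giving September 7, 1907.
Adding 15 months from September 7, 1907:
month 9 + 15 = 24, which is month 12 of year 1908 → December 1908.
Day 7 is valid in December, giving December 7, 1908.

December 7, 1908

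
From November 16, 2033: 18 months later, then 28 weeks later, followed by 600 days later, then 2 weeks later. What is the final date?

August 3, 2037

Counting forward 18 months from November 16, 2033:
month 11 + 18 = 29, which is month 5 of year 2035 → May 2035.
Day 16 is valid in May, giving May 16, 2035.
Advancing 28 weeks (= 196 days) from May 16, 2035:
May has 31 days, so 31 − 16 = 15 days remain after May 16, 2035; 196 − 15 = 181 left.
June 2035 has 30 days: 181 − 30 = 151 left.
July 2035 has 31 days: 151 − 31 = 120 left.
August 2035 has 31 days: 120 − 31 = 89 left.
September 2035 has 30 days: 89 − 30 = 59 left.
October 2035 has 31 days: 59 − 31 = 28 left.
28 days into November 2035 → November 28, 2035.
Adding 600 days from November 28, 2035:
November has 30 days, so 30 − 28 = 2 days remain after November 28, 2035; 600 − 2 = 598 left.
December 2035 has 31 days: 598 − 31 = 567 left.
January 2036 has 31 days: 567 − 31 = 536 left.
February 2036 has 29 days (2036 is a leap year): 536 − 29 = 507 left.
March 2036 has 31 days: 507 − 31 = 476 left.
April 2036 has 30 days: 476 − 30 = 446 left.
May 2036 has 31 days: 446 − 31 = 415 left.
June 2036 has 30 days: 415 − 30 = 385 left.
July 2036 has 31 days: 385 − 31 = 354 left.
August 2036 has 31 days: 354 − 31 = 323 left.
September 2036 has 30 days: 323 − 30 = 293 left.
October 2036 has 31 days: 293 − 31 = 262 left.
November 2036 has 30 days: 262 − 30 = 232 left.
December 2036 has 31 days: 232 − 31 = 201 left.
January 2037 has 31 days: 201 − 31 = 170 left.
February 2037 has 28 days (2037 is not a leap year): 170 − 28 = 142 left.
March 2037 has 31 days: 142 − 31 = 111 left.
April 2037 has 30 days: 111 − 30 = 81 left.
May 2037 has 31 days: 81 − 31 = 50 left.
June 2037 has 30 days: 50 − 30 = 20 left.
20 days into July 2037 → July 20, 2037.
Advancing 2 weeks (= 14 days) from July 20, 2037:
July has 31 days, so 31 − 20 = 11 days remain after July 20, 2037; 14 − 11 = 3 left.
3 days into August 2037 → August 3, 2037.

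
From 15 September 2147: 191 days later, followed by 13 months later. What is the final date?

Advancing 191 days from September 15, 2147:
September has 30 days, so 30 − 15 = 15 days remain after September 15, 2147; 191 − 15 = 176 left.
October 2147 has 31 days: 176 − 31 = 145 left.
November 2147 has 30 days: 145 − 30 = 115 left.
December 2147 has 31 days: 115 − 31 = 84 left.
January 2148 has 31 days: 84 − 31 = 53 left.
February 2148 has 29 days (2148 is a leap year): 53 − 29 = 24 left.
24 days into March 2148 → March 24, 2148.
Advancing 13 months from March 24, 2148:
month 3 + 13 = 16, which is month 4 of year 2149 → April 2149.
Day 24 is valid in April, giving April 24, 2149.

April 24, 2149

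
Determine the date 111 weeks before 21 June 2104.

May 6, 2102

Subtracting 111 weeks = 777 days from June 21, 2104.
Going back 21 days from June 21, 2104 reaches the end of the previous month; 777 − 21 = 756 left.
May 2104 has 31 days: 756 − 31 = 725 left.
April 2104 has 30 days: 725 − 30 = 695 left.
March 2104 has 31 days: 695 − 31 = 664 left.
February 2104 has 29 days (2104 is a leap year): 664 − 29 = 635 left.
January 2104 has 31 days: 635 − 31 = 604 left.
December 2103 has 31 days: 604 − 31 = 573 left.
November 2103 has 30 days: 573 − 30 = 543 left.
October 2103 has 31 days: 543 − 31 = 512 left.
September 2103 has 30 days: 512 − 30 = 482 left.
August 2103 has 31 days: 482 − 31 = 451 left.
July 2103 has 31 days: 451 − 31 = 420 left.
June 2103 has 30 days: 420 − 30 = 390 left.
May 2103 has 31 days: 390 − 31 = 359 left.
April 2103 has 30 days: 359 − 30 = 329 left.
March 2103 has 31 days: 329 − 31 = 298 left.
February 2103 has 28 days (2103 is not a leap year): 298 − 28 = 270 left.
January 2103 has 31 days: 270 − 31 = 239 left.
December 2102 has 31 days: 239 − 31 = 208 left.
November 2102 has 30 days: 208 − 30 = 178 left.
October 2102 has 31 days: 178 − 31 = 147 left.
September 2102 has 30 days: 147 − 30 = 117 left.
August 2102 has 31 days: 117 − 31 = 86 left.
July 2102 has 31 days: 86 − 31 = 55 left.
June 2102 has 30 days: 55 − 30 = 25 left.
May 2102 has 31 days; 31 − 25 = 6 → May 6, 2102.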